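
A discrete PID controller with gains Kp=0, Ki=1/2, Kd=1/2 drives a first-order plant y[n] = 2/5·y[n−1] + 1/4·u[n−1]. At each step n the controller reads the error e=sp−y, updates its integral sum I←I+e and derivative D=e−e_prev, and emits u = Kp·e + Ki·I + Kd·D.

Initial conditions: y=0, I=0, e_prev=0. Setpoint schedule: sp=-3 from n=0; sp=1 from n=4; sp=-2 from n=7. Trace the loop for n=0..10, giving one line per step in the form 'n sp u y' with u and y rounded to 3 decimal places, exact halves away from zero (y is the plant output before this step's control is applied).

(exact arithmetic carried between steps; '≈' marks a value shown rounded to 6 d.p. or computed from one; I and e_prev carry over from the previous line; the table rounds u and y to 3 d.p., halves away from zero)
n=0: y=0, sp=-3, e=sp−y=-3; I=-3, D=e−e_prev=-3; u=0·(-3)+1/2·(-3)+1/2·(-3)=-3; next y=2/5·0+1/4·(-3)=-0.75
n=1: y=-0.75, sp=-3, e=sp−y=-2.25; I=-5.25, D=e−e_prev=0.75; u=0·(-2.25)+1/2·(-5.25)+1/2·0.75=-2.25; next y=2/5·(-0.75)+1/4·(-2.25)=-0.8625
n=2: y=-0.8625, sp=-3, e=sp−y=-2.1375; I=-7.3875, D=e−e_prev=0.1125; u=0·(-2.1375)+1/2·(-7.3875)+1/2·0.1125=-3.6375; next y=2/5·(-0.8625)+1/4·(-3.6375)=-1.254375
n=3: y=-1.254375, sp=-3, e=sp−y=-1.745625; I=-9.133125, D=e−e_prev=0.391875; u=0·(-1.745625)+1/2·(-9.133125)+1/2·0.391875=-4.370625; next y=2/5·(-1.254375)+1/4·(-4.370625)≈-1.594406
n=4: y≈-1.594406, sp=1, e=sp−y≈2.594406; I≈-6.538719, D=e−e_prev≈4.340031; u=0·2.594406+1/2·(-6.538719)+1/2·4.340031≈-1.099344; next y=2/5·(-1.594406)+1/4·(-1.099344)≈-0.912598
n=5: y≈-0.912598, sp=1, e=sp−y≈1.912598; I≈-4.626120, D=e−e_prev≈-0.681808; u=0·1.912598+1/2·(-4.626120)+1/2·(-0.681808)≈-2.653964; next y=2/5·(-0.912598)+1/4·(-2.653964)≈-1.028530
n=6: y≈-1.028530, sp=1, e=sp−y≈2.028530; I≈-2.597590, D=e−e_prev≈0.115932; u=0·2.028530+1/2·(-2.597590)+1/2·0.115932≈-1.240829; next y=2/5·(-1.028530)+1/4·(-1.240829)≈-0.721619
n=7: y≈-0.721619, sp=-2, e=sp−y≈-1.278381; I≈-3.875971, D=e−e_prev≈-3.306911; u=0·(-1.278381)+1/2·(-3.875971)+1/2·(-3.306911)≈-3.591441; next y=2/5·(-0.721619)+1/4·(-3.591441)≈-1.186508
n=8: y≈-1.186508, sp=-2, e=sp−y≈-0.813492; I≈-4.689463, D=e−e_prev≈0.464889; u=0·(-0.813492)+1/2·(-4.689463)+1/2·0.464889≈-2.112287; next y=2/5·(-1.186508)+1/4·(-2.112287)≈-1.002675
n=9: y≈-1.002675, sp=-2, e=sp−y≈-0.997325; I≈-5.686788, D=e−e_prev≈-0.183833; u=0·(-0.997325)+1/2·(-5.686788)+1/2·(-0.183833)≈-2.935310; next y=2/5·(-1.002675)+1/4·(-2.935310)≈-1.134898
n=10: y≈-1.134898, sp=-2, e=sp−y≈-0.865102; I≈-6.551890, D=e−e_prev≈0.132223; u=0·(-0.865102)+1/2·(-6.551890)+1/2·0.132223≈-3.209834; next y=2/5·(-1.134898)+1/4·(-3.209834)≈-1.256417

0 -3 -3.000 0.000
1 -3 -2.250 -0.750
2 -3 -3.638 -0.863
3 -3 -4.371 -1.254
4 1 -1.099 -1.594
5 1 -2.654 -0.913
6 1 -1.241 -1.029
7 -2 -3.591 -0.722
8 -2 -2.112 -1.187
9 -2 -2.935 -1.003
10 -2 -3.210 -1.135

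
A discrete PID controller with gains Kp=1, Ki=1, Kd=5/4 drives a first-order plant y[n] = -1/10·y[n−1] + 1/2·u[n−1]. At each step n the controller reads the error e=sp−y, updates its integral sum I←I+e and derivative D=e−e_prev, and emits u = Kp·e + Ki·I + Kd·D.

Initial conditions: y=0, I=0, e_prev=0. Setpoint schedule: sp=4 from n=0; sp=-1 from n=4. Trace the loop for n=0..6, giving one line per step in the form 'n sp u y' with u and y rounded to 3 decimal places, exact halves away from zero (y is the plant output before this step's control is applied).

0 4 13.000 0.000
1 4 -9.125 6.500
2 4 34.566 -5.213
3 4 -45.666 17.804
4 -1 90.908 -24.614
5 -1 -167.969 47.915
6 -1 318.023 -88.776

(exact arithmetic carried between steps; '≈' marks a value shown rounded to 6 d.p. or computed from one; I and e_prev carry over from the previous line; the table rounds u and y to 3 d.p., halves away from zero)
n=0: y=0, sp=4, e=sp−y=4; I=4, D=e−e_prev=4; u=1·4+1·4+5/4·4=13; next y=-1/10·0+1/2·13=6.5
n=1: y=6.5, sp=4, e=sp−y=-2.5; I=1.5, D=e−e_prev=-6.5; u=1·(-2.5)+1·1.5+5/4·(-6.5)=-9.125; next y=-1/10·6.5+1/2·(-9.125)=-5.2125
n=2: y=-5.2125, sp=4, e=sp−y=9.2125; I=10.7125, D=e−e_prev=11.7125; u=1·9.2125+1·10.7125+5/4·11.7125=34.565625; next y=-1/10·(-5.2125)+1/2·34.565625≈17.804063
n=3: y≈17.804063, sp=4, e=sp−y≈-13.804063; I≈-3.091563, D=e−e_prev≈-23.016563; u=1·(-13.804063)+1·(-3.091563)+5/4·(-23.016563)≈-45.666328; next y=-1/10·17.804063+1/2·(-45.666328)≈-24.613570
n=4: y≈-24.613570, sp=-1, e=sp−y≈23.613570; I≈20.522008, D=e−e_prev≈37.417633; u=1·23.613570+1·20.522008+5/4·37.417633≈90.907619; next y=-1/10·(-24.613570)+1/2·90.907619≈47.915167
n=5: y≈47.915167, sp=-1, e=sp−y≈-48.915167; I≈-28.393159, D=e−e_prev≈-72.528737; u=1·(-48.915167)+1·(-28.393159)+5/4·(-72.528737)≈-167.969247; next y=-1/10·47.915167+1/2·(-167.969247)≈-88.776140
n=6: y≈-88.776140, sp=-1, e=sp−y≈87.776140; I≈59.382981, D=e−e_prev≈136.691307; u=1·87.776140+1·59.382981+5/4·136.691307≈318.023254; next y=-1/10·(-88.776140)+1/2·318.023254≈167.889241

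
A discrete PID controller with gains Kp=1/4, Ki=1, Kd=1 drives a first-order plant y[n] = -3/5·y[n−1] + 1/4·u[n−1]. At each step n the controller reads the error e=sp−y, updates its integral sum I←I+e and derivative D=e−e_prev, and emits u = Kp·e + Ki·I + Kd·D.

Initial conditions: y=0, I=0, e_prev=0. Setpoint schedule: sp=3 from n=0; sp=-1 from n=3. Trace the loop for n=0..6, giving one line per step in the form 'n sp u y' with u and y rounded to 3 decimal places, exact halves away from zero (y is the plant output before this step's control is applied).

(exact arithmetic carried between steps; '≈' marks a value shown rounded to 6 d.p. or computed from one; I and e_prev carry over from the previous line; the table rounds u and y to 3 d.p., halves away from zero)
n=0: y=0, sp=3, e=sp−y=3; I=3, D=e−e_prev=3; u=1/4·3+1·3+1·3=6.75; next y=-3/5·0+1/4·6.75=1.6875
n=1: y=1.6875, sp=3, e=sp−y=1.3125; I=4.3125, D=e−e_prev=-1.6875; u=1/4·1.3125+1·4.3125+1·(-1.6875)=2.953125; next y=-3/5·1.6875+1/4·2.953125≈-0.274219
n=2: y≈-0.274219, sp=3, e=sp−y≈3.274219; I≈7.586719, D=e−e_prev≈1.961719; u=1/4·3.274219+1·7.586719+1·1.961719≈10.366992; next y=-3/5·(-0.274219)+1/4·10.366992≈2.756279
n=3: y≈2.756279, sp=-1, e=sp−y≈-3.756279; I≈3.830439, D=e−e_prev≈-7.030498; u=1/4·(-3.756279)+1·3.830439+1·(-7.030498)≈-4.139128; next y=-3/5·2.756279+1/4·(-4.139128)≈-2.688550
n=4: y≈-2.688550, sp=-1, e=sp−y≈1.688550; I≈5.518989, D=e−e_prev≈5.444829; u=1/4·1.688550+1·5.518989+1·5.444829≈11.385956; next y=-3/5·(-2.688550)+1/4·11.385956≈4.459619
n=5: y≈4.459619, sp=-1, e=sp−y≈-5.459619; I≈0.059370, D=e−e_prev≈-7.148168; u=1/4·(-5.459619)+1·0.059370+1·(-7.148168)≈-8.453703; next y=-3/5·4.459619+1/4·(-8.453703)≈-4.789197
n=6: y≈-4.789197, sp=-1, e=sp−y≈3.789197; I≈3.848567, D=e−e_prev≈9.248816; u=1/4·3.789197+1·3.848567+1·9.248816≈14.044682; next y=-3/5·(-4.789197)+1/4·14.044682≈6.384689

0 3 6.750 0.000
1 3 2.953 1.688
2 3 10.367 -0.274
3 -1 -4.139 2.756
4 -1 11.386 -2.689
5 -1 -8.454 4.460
6 -1 14.045 -4.789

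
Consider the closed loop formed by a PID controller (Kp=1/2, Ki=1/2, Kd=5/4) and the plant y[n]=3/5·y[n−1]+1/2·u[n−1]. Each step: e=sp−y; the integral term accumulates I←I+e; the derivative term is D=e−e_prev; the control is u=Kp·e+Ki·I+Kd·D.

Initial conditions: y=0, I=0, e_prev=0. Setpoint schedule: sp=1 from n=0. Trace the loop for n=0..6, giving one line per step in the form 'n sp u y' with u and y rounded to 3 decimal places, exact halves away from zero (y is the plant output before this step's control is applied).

0 1 2.250 0.000
1 1 -1.031 1.125
2 1 2.485 0.159
3 1 -0.954 1.338
4 1 2.628 0.326
5 1 -0.963 1.510
6 1 2.704 0.424

(exact arithmetic carried between steps; '≈' marks a value shown rounded to 6 d.p. or computed from one; I and e_prev carry over from the previous line; the table rounds u and y to 3 d.p., halves away from zero)
n=0: y=0, sp=1, e=sp−y=1; I=1, D=e−e_prev=1; u=1/2·1+1/2·1+5/4·1=2.25; next y=3/5·0+1/2·2.25=1.125
n=1: y=1.125, sp=1, e=sp−y=-0.125; I=0.875, D=e−e_prev=-1.125; u=1/2·(-0.125)+1/2·0.875+5/4·(-1.125)=-1.03125; next y=3/5·1.125+1/2·(-1.03125)=0.159375
n=2: y=0.159375, sp=1, e=sp−y=0.840625; I=1.715625, D=e−e_prev=0.965625; u=1/2·0.840625+1/2·1.715625+5/4·0.965625≈2.485156; next y=3/5·0.159375+1/2·2.485156≈1.338203
n=3: y≈1.338203, sp=1, e=sp−y≈-0.338203; I≈1.377422, D=e−e_prev≈-1.178828; u=1/2·(-0.338203)+1/2·1.377422+5/4·(-1.178828)≈-0.953926; next y=3/5·1.338203+1/2·(-0.953926)≈0.325959
n=4: y≈0.325959, sp=1, e=sp−y≈0.674041; I≈2.051463, D=e−e_prev≈1.012244; u=1/2·0.674041+1/2·2.051463+5/4·1.012244≈2.628057; next y=3/5·0.325959+1/2·2.628057≈1.509604
n=5: y≈1.509604, sp=1, e=sp−y≈-0.509604; I≈1.541859, D=e−e_prev≈-1.183645; u=1/2·(-0.509604)+1/2·1.541859+5/4·(-1.183645)≈-0.963429; next y=3/5·1.509604+1/2·(-0.963429)≈0.424048
n=6: y≈0.424048, sp=1, e=sp−y≈0.575952; I≈2.117811, D=e−e_prev≈1.085556; u=1/2·0.575952+1/2·2.117811+5/4·1.085556≈2.703826; next y=3/5·0.424048+1/2·2.703826≈1.606342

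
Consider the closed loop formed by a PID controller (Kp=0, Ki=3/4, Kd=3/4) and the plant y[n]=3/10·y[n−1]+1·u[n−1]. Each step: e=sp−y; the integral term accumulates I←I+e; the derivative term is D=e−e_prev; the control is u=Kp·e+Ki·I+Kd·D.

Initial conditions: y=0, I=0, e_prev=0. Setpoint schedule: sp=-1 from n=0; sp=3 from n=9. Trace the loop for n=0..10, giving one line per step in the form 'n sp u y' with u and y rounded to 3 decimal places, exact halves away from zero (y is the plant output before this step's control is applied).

(exact arithmetic carried between steps; '≈' marks a value shown rounded to 6 d.p. or computed from one; I and e_prev carry over from the previous line; the table rounds u and y to 3 d.p., halves away from zero)
n=0: y=0, sp=-1, e=sp−y=-1; I=-1, D=e−e_prev=-1; u=0·(-1)+3/4·(-1)+3/4·(-1)=-1.5; next y=3/10·0+1·(-1.5)=-1.5
n=1: y=-1.5, sp=-1, e=sp−y=0.5; I=-0.5, D=e−e_prev=1.5; u=0·0.5+3/4·(-0.5)+3/4·1.5=0.75; next y=3/10·(-1.5)+1·0.75=0.3
n=2: y=0.3, sp=-1, e=sp−y=-1.3; I=-1.8, D=e−e_prev=-1.8; u=0·(-1.3)+3/4·(-1.8)+3/4·(-1.8)=-2.7; next y=3/10·0.3+1·(-2.7)=-2.61
n=3: y=-2.61, sp=-1, e=sp−y=1.61; I=-0.19, D=e−e_prev=2.91; u=0·1.61+3/4·(-0.19)+3/4·2.91=2.04; next y=3/10·(-2.61)+1·2.04=1.257
n=4: y=1.257, sp=-1, e=sp−y=-2.257; I=-2.447, D=e−e_prev=-3.867; u=0·(-2.257)+3/4·(-2.447)+3/4·(-3.867)=-4.7355; next y=3/10·1.257+1·(-4.7355)=-4.3584
n=5: y=-4.3584, sp=-1, e=sp−y=3.3584; I=0.9114, D=e−e_prev=5.6154; u=0·3.3584+3/4·0.9114+3/4·5.6154=4.8951; next y=3/10·(-4.3584)+1·4.8951=3.58758
n=6: y=3.58758, sp=-1, e=sp−y=-4.58758; I=-3.67618, D=e−e_prev=-7.94598; u=0·(-4.58758)+3/4·(-3.67618)+3/4·(-7.94598)=-8.71662; next y=3/10·3.58758+1·(-8.71662)=-7.640346
n=7: y=-7.640346, sp=-1, e=sp−y=6.640346; I=2.964166, D=e−e_prev=11.227926; u=0·6.640346+3/4·2.964166+3/4·11.227926=10.644069; next y=3/10·(-7.640346)+1·10.644069≈8.351965
n=8: y≈8.351965, sp=-1, e=sp−y≈-9.351965; I≈-6.387799, D=e−e_prev≈-15.992311; u=0·(-9.351965)+3/4·(-6.387799)+3/4·(-15.992311)≈-16.785083; next y=3/10·8.351965+1·(-16.785083)≈-14.279493
n=9: y≈-14.279493, sp=3, e=sp−y≈17.279493; I≈10.891694, D=e−e_prev≈26.631458; u=0·17.279493+3/4·10.891694+3/4·26.631458≈28.142364; next y=3/10·(-14.279493)+1·28.142364≈23.858516
n=10: y≈23.858516, sp=3, e=sp−y≈-20.858516; I≈-9.966822, D=e−e_prev≈-38.138010; u=0·(-20.858516)+3/4·(-9.966822)+3/4·(-38.138010)≈-36.078624; next y=3/10·23.858516+1·(-36.078624)≈-28.921069

0 -1 -1.500 0.000
1 -1 0.750 -1.500
2 -1 -2.700 0.300
3 -1 2.040 -2.610
4 -1 -4.736 1.257
5 -1 4.895 -4.358
6 -1 -8.717 3.588
7 -1 10.644 -7.640
8 -1 -16.785 8.352
9 3 28.142 -14.279
10 3 -36.079 23.859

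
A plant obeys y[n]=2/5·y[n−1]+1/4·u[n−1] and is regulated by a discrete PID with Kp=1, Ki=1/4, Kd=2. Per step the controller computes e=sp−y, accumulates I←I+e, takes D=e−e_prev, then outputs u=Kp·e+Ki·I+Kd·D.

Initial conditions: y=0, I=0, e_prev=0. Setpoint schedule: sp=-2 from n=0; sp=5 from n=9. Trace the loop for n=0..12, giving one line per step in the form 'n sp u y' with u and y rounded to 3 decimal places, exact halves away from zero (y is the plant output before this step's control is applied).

(exact arithmetic carried between steps; '≈' marks a value shown rounded to 6 d.p. or computed from one; I and e_prev carry over from the previous line; the table rounds u and y to 3 d.p., halves away from zero)
n=0: y=0, sp=-2, e=sp−y=-2; I=-2, D=e−e_prev=-2; u=1·(-2)+1/4·(-2)+2·(-2)=-6.5; next y=2/5·0+1/4·(-6.5)=-1.625
n=1: y=-1.625, sp=-2, e=sp−y=-0.375; I=-2.375, D=e−e_prev=1.625; u=1·(-0.375)+1/4·(-2.375)+2·1.625=2.28125; next y=2/5·(-1.625)+1/4·2.28125≈-0.079688
n=2: y≈-0.079688, sp=-2, e=sp−y≈-1.920313; I≈-4.295313, D=e−e_prev≈-1.545313; u=1·(-1.920313)+1/4·(-4.295313)+2·(-1.545313)≈-6.084766; next y=2/5·(-0.079688)+1/4·(-6.084766)≈-1.553066
n=3: y≈-1.553066, sp=-2, e=sp−y≈-0.446934; I≈-4.742246, D=e−e_prev≈1.473379; u=1·(-0.446934)+1/4·(-4.742246)+2·1.473379≈1.314263; next y=2/5·(-1.553066)+1/4·1.314263≈-0.292661
n=4: y≈-0.292661, sp=-2, e=sp−y≈-1.707339; I≈-6.449585, D=e−e_prev≈-1.260406; u=1·(-1.707339)+1/4·(-6.449585)+2·(-1.260406)≈-5.840546; next y=2/5·(-0.292661)+1/4·(-5.840546)≈-1.577201
n=5: y≈-1.577201, sp=-2, e=sp−y≈-0.422799; I≈-6.872384, D=e−e_prev≈1.284540; u=1·(-0.422799)+1/4·(-6.872384)+2·1.284540≈0.428185; next y=2/5·(-1.577201)+1/4·0.428185≈-0.523834
n=6: y≈-0.523834, sp=-2, e=sp−y≈-1.476166; I≈-8.348550, D=e−e_prev≈-1.053367; u=1·(-1.476166)+1/4·(-8.348550)+2·(-1.053367)≈-5.670037; next y=2/5·(-0.523834)+1/4·(-5.670037)≈-1.627043
n=7: y≈-1.627043, sp=-2, e=sp−y≈-0.372957; I≈-8.721507, D=e−e_prev≈1.103209; u=1·(-0.372957)+1/4·(-8.721507)+2·1.103209≈-0.346916; next y=2/5·(-1.627043)+1/4·(-0.346916)≈-0.737546
n=8: y≈-0.737546, sp=-2, e=sp−y≈-1.262454; I≈-9.983961, D=e−e_prev≈-0.889497; u=1·(-1.262454)+1/4·(-9.983961)+2·(-0.889497)≈-5.537437; next y=2/5·(-0.737546)+1/4·(-5.537437)≈-1.679378
n=9: y≈-1.679378, sp=5, e=sp−y≈6.679378; I≈-3.304583, D=e−e_prev≈7.941832; u=1·6.679378+1/4·(-3.304583)+2·7.941832≈21.736895; next y=2/5·(-1.679378)+1/4·21.736895≈4.762473
n=10: y≈4.762473, sp=5, e=sp−y≈0.237527; I≈-3.067056, D=e−e_prev≈-6.441851; u=1·0.237527+1/4·(-3.067056)+2·(-6.441851)≈-13.412938; next y=2/5·4.762473+1/4·(-13.412938)≈-1.448245
n=11: y≈-1.448245, sp=5, e=sp−y≈6.448245; I≈3.381190, D=e−e_prev≈6.210718; u=1·6.448245+1/4·3.381190+2·6.210718≈19.714979; next y=2/5·(-1.448245)+1/4·19.714979≈4.349447
n=12: y≈4.349447, sp=5, e=sp−y≈0.650553; I≈4.031743, D=e−e_prev≈-5.797692; u=1·0.650553+1/4·4.031743+2·(-5.797692)≈-9.936895; next y=2/5·4.349447+1/4·(-9.936895)≈-0.744445

0 -2 -6.500 0.000
1 -2 2.281 -1.625
2 -2 -6.085 -0.080
3 -2 1.314 -1.553
4 -2 -5.841 -0.293
5 -2 0.428 -1.577
6 -2 -5.670 -0.524
7 -2 -0.347 -1.627
8 -2 -5.537 -0.738
9 5 21.737 -1.679
10 5 -13.413 4.762
11 5 19.715 -1.448
12 5 -9.937 4.349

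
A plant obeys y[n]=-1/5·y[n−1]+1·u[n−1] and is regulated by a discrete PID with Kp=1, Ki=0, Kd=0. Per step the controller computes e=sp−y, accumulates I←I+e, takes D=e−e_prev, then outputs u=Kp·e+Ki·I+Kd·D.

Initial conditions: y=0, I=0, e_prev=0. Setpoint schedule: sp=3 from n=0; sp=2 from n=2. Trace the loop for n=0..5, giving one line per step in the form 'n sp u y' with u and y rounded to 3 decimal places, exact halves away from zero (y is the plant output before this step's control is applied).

(exact arithmetic carried between steps; '≈' marks a value shown rounded to 6 d.p. or computed from one; I and e_prev carry over from the previous line; the table rounds u and y to 3 d.p., halves away from zero)
n=0: y=0, sp=3, e=sp−y=3; I=3, D=e−e_prev=3; u=1·3+0·3+0·3=3; next y=-1/5·0+1·3=3
n=1: y=3, sp=3, e=sp−y=0; I=3, D=e−e_prev=-3; u=1·0+0·3+0·(-3)=0; next y=-1/5·3+1·0=-0.6
n=2: y=-0.6, sp=2, e=sp−y=2.6; I=5.6, D=e−e_prev=2.6; u=1·2.6+0·5.6+0·2.6=2.6; next y=-1/5·(-0.6)+1·2.6=2.72
n=3: y=2.72, sp=2, e=sp−y=-0.72; I=4.88, D=e−e_prev=-3.32; u=1·(-0.72)+0·4.88+0·(-3.32)=-0.72; next y=-1/5·2.72+1·(-0.72)=-1.264
n=4: y=-1.264, sp=2, e=sp−y=3.264; I=8.144, D=e−e_prev=3.984; u=1·3.264+0·8.144+0·3.984=3.264; next y=-1/5·(-1.264)+1·3.264=3.5168
n=5: y=3.5168, sp=2, e=sp−y=-1.5168; I=6.6272, D=e−e_prev=-4.7808; u=1·(-1.5168)+0·6.6272+0·(-4.7808)=-1.5168; next y=-1/5·3.5168+1·(-1.5168)=-2.22016

0 3 3.000 0.000
1 3 0.000 3.000
2 2 2.600 -0.600
3 2 -0.720 2.720
4 2 3.264 -1.264
5 2 -1.517 3.517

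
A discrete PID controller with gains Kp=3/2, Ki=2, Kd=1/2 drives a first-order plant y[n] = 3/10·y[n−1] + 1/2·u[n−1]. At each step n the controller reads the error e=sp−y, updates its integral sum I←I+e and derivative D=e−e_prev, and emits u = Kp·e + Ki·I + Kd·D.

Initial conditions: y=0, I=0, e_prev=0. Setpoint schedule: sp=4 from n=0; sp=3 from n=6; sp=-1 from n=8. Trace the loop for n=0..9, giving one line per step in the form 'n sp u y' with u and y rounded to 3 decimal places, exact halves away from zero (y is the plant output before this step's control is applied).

(exact arithmetic carried between steps; '≈' marks a value shown rounded to 6 d.p. or computed from one; I and e_prev carry over from the previous line; the table rounds u and y to 3 d.p., halves away from zero)
n=0: y=0, sp=4, e=sp−y=4; I=4, D=e−e_prev=4; u=3/2·4+2·4+1/2·4=16; next y=3/10·0+1/2·16=8
n=1: y=8, sp=4, e=sp−y=-4; I=0, D=e−e_prev=-8; u=3/2·(-4)+2·0+1/2·(-8)=-10; next y=3/10·8+1/2·(-10)=-2.6
n=2: y=-2.6, sp=4, e=sp−y=6.6; I=6.6, D=e−e_prev=10.6; u=3/2·6.6+2·6.6+1/2·10.6=28.4; next y=3/10·(-2.6)+1/2·28.4=13.42
n=3: y=13.42, sp=4, e=sp−y=-9.42; I=-2.82, D=e−e_prev=-16.02; u=3/2·(-9.42)+2·(-2.82)+1/2·(-16.02)=-27.78; next y=3/10·13.42+1/2·(-27.78)=-9.864
n=4: y=-9.864, sp=4, e=sp−y=13.864; I=11.044, D=e−e_prev=23.284; u=3/2·13.864+2·11.044+1/2·23.284=54.526; next y=3/10·(-9.864)+1/2·54.526=24.3038
n=5: y=24.3038, sp=4, e=sp−y=-20.3038; I=-9.2598, D=e−e_prev=-34.1678; u=3/2·(-20.3038)+2·(-9.2598)+1/2·(-34.1678)=-66.0592; next y=3/10·24.3038+1/2·(-66.0592)=-25.73846
n=6: y=-25.73846, sp=3, e=sp−y=28.73846; I=19.47866, D=e−e_prev=49.04226; u=3/2·28.73846+2·19.47866+1/2·49.04226=106.58614; next y=3/10·(-25.73846)+1/2·106.58614=45.571532
n=7: y=45.571532, sp=3, e=sp−y=-42.571532; I=-23.092872, D=e−e_prev=-71.309992; u=3/2·(-42.571532)+2·(-23.092872)+1/2·(-71.309992)=-145.698038; next y=3/10·45.571532+1/2·(-145.698038)≈-59.177559
n=8: y≈-59.177559, sp=-1, e=sp−y≈58.177559; I≈35.084687, D=e−e_prev≈100.749091; u=3/2·58.177559+2·35.084687+1/2·100.749091≈207.810260; next y=3/10·(-59.177559)+1/2·207.810260≈86.151862
n=9: y≈86.151862, sp=-1, e=sp−y≈-87.151862; I≈-52.067175, D=e−e_prev≈-145.329421; u=3/2·(-87.151862)+2·(-52.067175)+1/2·(-145.329421)≈-307.526853; next y=3/10·86.151862+1/2·(-307.526853)≈-127.917868

0 4 16.000 0.000
1 4 -10.000 8.000
2 4 28.400 -2.600
3 4 -27.780 13.420
4 4 54.526 -9.864
5 4 -66.059 24.304
6 3 106.586 -25.738
7 3 -145.698 45.572
8 -1 207.810 -59.178
9 -1 -307.527 86.152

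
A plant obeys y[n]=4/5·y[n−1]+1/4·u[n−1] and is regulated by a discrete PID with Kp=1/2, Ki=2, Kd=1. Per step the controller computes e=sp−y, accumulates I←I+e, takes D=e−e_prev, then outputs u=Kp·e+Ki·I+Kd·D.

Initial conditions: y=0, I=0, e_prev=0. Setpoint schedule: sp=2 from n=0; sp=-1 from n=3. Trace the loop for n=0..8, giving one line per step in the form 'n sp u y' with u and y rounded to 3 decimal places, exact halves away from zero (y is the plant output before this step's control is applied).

0 2 7.000 0.000
1 2 2.875 1.750
2 2 3.834 2.119
3 -1 -8.406 2.654
4 -1 -2.966 0.021
5 -1 -5.031 -0.724
6 -1 -2.433 -1.837
7 -1 -1.029 -2.078
8 -1 0.332 -1.919

(exact arithmetic carried between steps; '≈' marks a value shown rounded to 6 d.p. or computed from one; I and e_prev carry over from the previous line; the table rounds u and y to 3 d.p., halves away from zero)
n=0: y=0, sp=2, e=sp−y=2; I=2, D=e−e_prev=2; u=1/2·2+2·2+1·2=7; next y=4/5·0+1/4·7=1.75
n=1: y=1.75, sp=2, e=sp−y=0.25; I=2.25, D=e−e_prev=-1.75; u=1/2·0.25+2·2.25+1·(-1.75)=2.875; next y=4/5·1.75+1/4·2.875=2.11875
n=2: y=2.11875, sp=2, e=sp−y=-0.11875; I=2.13125, D=e−e_prev=-0.36875; u=1/2·(-0.11875)+2·2.13125+1·(-0.36875)=3.834375; next y=4/5·2.11875+1/4·3.834375≈2.653594
n=3: y≈2.653594, sp=-1, e=sp−y≈-3.653594; I≈-1.522344, D=e−e_prev≈-3.534844; u=1/2·(-3.653594)+2·(-1.522344)+1·(-3.534844)≈-8.406328; next y=4/5·2.653594+1/4·(-8.406328)≈0.021293
n=4: y≈0.021293, sp=-1, e=sp−y≈-1.021293; I≈-2.543637, D=e−e_prev≈2.632301; u=1/2·(-1.021293)+2·(-2.543637)+1·2.632301≈-2.965619; next y=4/5·0.021293+1/4·(-2.965619)≈-0.724370
n=5: y≈-0.724370, sp=-1, e=sp−y≈-0.275630; I≈-2.819266, D=e−e_prev≈0.745663; u=1/2·(-0.275630)+2·(-2.819266)+1·0.745663≈-5.030684; next y=4/5·(-0.724370)+1/4·(-5.030684)≈-1.837167
n=6: y≈-1.837167, sp=-1, e=sp−y≈0.837167; I≈-1.982099, D=e−e_prev≈1.112797; u=1/2·0.837167+2·(-1.982099)+1·1.112797≈-2.432817; next y=4/5·(-1.837167)+1/4·(-2.432817)≈-2.077938
n=7: y≈-2.077938, sp=-1, e=sp−y≈1.077938; I≈-0.904161, D=e−e_prev≈0.240771; u=1/2·1.077938+2·(-0.904161)+1·0.240771≈-1.028582; next y=4/5·(-2.077938)+1/4·(-1.028582)≈-1.919496
n=8: y≈-1.919496, sp=-1, e=sp−y≈0.919496; I≈0.015335, D=e−e_prev≈-0.158442; u=1/2·0.919496+2·0.015335+1·(-0.158442)≈0.331976; next y=4/5·(-1.919496)+1/4·0.331976≈-1.452603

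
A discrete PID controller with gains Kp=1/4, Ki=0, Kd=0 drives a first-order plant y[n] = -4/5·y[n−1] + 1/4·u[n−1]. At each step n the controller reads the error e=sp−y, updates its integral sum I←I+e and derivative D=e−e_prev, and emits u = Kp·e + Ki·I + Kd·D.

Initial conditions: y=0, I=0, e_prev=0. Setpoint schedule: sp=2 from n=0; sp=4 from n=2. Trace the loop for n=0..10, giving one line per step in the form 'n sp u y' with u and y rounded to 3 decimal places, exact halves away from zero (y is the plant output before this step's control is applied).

0 2 0.500 0.000
1 2 0.469 0.125
2 4 0.996 0.017
3 4 0.941 0.235
4 4 0.988 0.047
5 4 0.948 0.209
6 4 0.983 0.069
7 4 0.952 0.190
8 4 0.978 0.086
9 4 0.956 0.176
10 4 0.975 0.098

(exact arithmetic carried between steps; '≈' marks a value shown rounded to 6 d.p. or computed from one; I and e_prev carry over from the previous line; the table rounds u and y to 3 d.p., halves away from zero)
n=0: y=0, sp=2, e=sp−y=2; I=2, D=e−e_prev=2; u=1/4·2+0·2+0·2=0.5; next y=-4/5·0+1/4·0.5=0.125
n=1: y=0.125, sp=2, e=sp−y=1.875; I=3.875, D=e−e_prev=-0.125; u=1/4·1.875+0·3.875+0·(-0.125)=0.46875; next y=-4/5·0.125+1/4·0.46875≈0.017188
n=2: y≈0.017188, sp=4, e=sp−y≈3.982813; I≈7.857813, D=e−e_prev≈2.107813; u=1/4·3.982813+0·7.857813+0·2.107813≈0.995703; next y=-4/5·0.017188+1/4·0.995703≈0.235176
n=3: y≈0.235176, sp=4, e=sp−y≈3.764824; I≈11.622637, D=e−e_prev≈-0.217988; u=1/4·3.764824+0·11.622637+0·(-0.217988)≈0.941206; next y=-4/5·0.235176+1/4·0.941206≈0.047161
n=4: y≈0.047161, sp=4, e=sp−y≈3.952839; I≈15.575476, D=e−e_prev≈0.188015; u=1/4·3.952839+0·15.575476+0·0.188015≈0.988210; next y=-4/5·0.047161+1/4·0.988210≈0.209324
n=5: y≈0.209324, sp=4, e=sp−y≈3.790676; I≈19.366152, D=e−e_prev≈-0.162163; u=1/4·3.790676+0·19.366152+0·(-0.162163)≈0.947669; next y=-4/5·0.209324+1/4·0.947669≈0.069458
n=6: y≈0.069458, sp=4, e=sp−y≈3.930542; I≈23.296694, D=e−e_prev≈0.139865; u=1/4·3.930542+0·23.296694+0·0.139865≈0.982635; next y=-4/5·0.069458+1/4·0.982635≈0.190092
n=7: y≈0.190092, sp=4, e=sp−y≈3.809908; I≈27.106602, D=e−e_prev≈-0.120634; u=1/4·3.809908+0·27.106602+0·(-0.120634)≈0.952477; next y=-4/5·0.190092+1/4·0.952477≈0.086045
n=8: y≈0.086045, sp=4, e=sp−y≈3.913955; I≈31.020556, D=e−e_prev≈0.104047; u=1/4·3.913955+0·31.020556+0·0.104047≈0.978489; next y=-4/5·0.086045+1/4·0.978489≈0.175786
n=9: y≈0.175786, sp=4, e=sp−y≈3.824214; I≈34.844770, D=e−e_prev≈-0.089740; u=1/4·3.824214+0·34.844770+0·(-0.089740)≈0.956054; next y=-4/5·0.175786+1/4·0.956054≈0.098385
n=10: y≈0.098385, sp=4, e=sp−y≈3.901615; I≈38.746386, D=e−e_prev≈0.077401; u=1/4·3.901615+0·38.746386+0·0.077401≈0.975404; next y=-4/5·0.098385+1/4·0.975404≈0.165143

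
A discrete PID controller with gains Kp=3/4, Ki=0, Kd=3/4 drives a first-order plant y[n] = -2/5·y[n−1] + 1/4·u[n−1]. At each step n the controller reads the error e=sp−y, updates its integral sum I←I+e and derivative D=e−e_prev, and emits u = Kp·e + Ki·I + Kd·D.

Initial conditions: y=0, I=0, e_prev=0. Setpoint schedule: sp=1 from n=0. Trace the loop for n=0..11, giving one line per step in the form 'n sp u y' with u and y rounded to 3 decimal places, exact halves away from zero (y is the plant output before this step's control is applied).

(exact arithmetic carried between steps; '≈' marks a value shown rounded to 6 d.p. or computed from one; I and e_prev carry over from the previous line; the table rounds u and y to 3 d.p., halves away from zero)
n=0: y=0, sp=1, e=sp−y=1; I=1, D=e−e_prev=1; u=3/4·1+0·1+3/4·1=1.5; next y=-2/5·0+1/4·1.5=0.375
n=1: y=0.375, sp=1, e=sp−y=0.625; I=1.625, D=e−e_prev=-0.375; u=3/4·0.625+0·1.625+3/4·(-0.375)=0.1875; next y=-2/5·0.375+1/4·0.1875=-0.103125
n=2: y=-0.103125, sp=1, e=sp−y=1.103125; I=2.728125, D=e−e_prev=0.478125; u=3/4·1.103125+0·2.728125+3/4·0.478125≈1.185938; next y=-2/5·(-0.103125)+1/4·1.185938≈0.337734
n=3: y≈0.337734, sp=1, e=sp−y≈0.662266; I≈3.390391, D=e−e_prev≈-0.440859; u=3/4·0.662266+0·3.390391+3/4·(-0.440859)≈0.166055; next y=-2/5·0.337734+1/4·0.166055≈-0.093580
n=4: y≈-0.093580, sp=1, e=sp−y≈1.093580; I≈4.483971, D=e−e_prev≈0.431314; u=3/4·1.093580+0·4.483971+3/4·0.431314≈1.143671; next y=-2/5·(-0.093580)+1/4·1.143671≈0.323350
n=5: y≈0.323350, sp=1, e=sp−y≈0.676650; I≈5.160621, D=e−e_prev≈-0.416930; u=3/4·0.676650+0·5.160621+3/4·(-0.416930)≈0.194790; next y=-2/5·0.323350+1/4·0.194790≈-0.080642
n=6: y≈-0.080642, sp=1, e=sp−y≈1.080642; I≈6.241263, D=e−e_prev≈0.403992; u=3/4·1.080642+0·6.241263+3/4·0.403992≈1.113476; next y=-2/5·(-0.080642)+1/4·1.113476≈0.310626
n=7: y≈0.310626, sp=1, e=sp−y≈0.689374; I≈6.930637, D=e−e_prev≈-0.391268; u=3/4·0.689374+0·6.930637+3/4·(-0.391268)≈0.223579; next y=-2/5·0.310626+1/4·0.223579≈-0.068355
n=8: y≈-0.068355, sp=1, e=sp−y≈1.068355; I≈7.998993, D=e−e_prev≈0.378981; u=3/4·1.068355+0·7.998993+3/4·0.378981≈1.085503; next y=-2/5·(-0.068355)+1/4·1.085503≈0.298718
n=9: y≈0.298718, sp=1, e=sp−y≈0.701282; I≈8.700275, D=e−e_prev≈-0.367073; u=3/4·0.701282+0·8.700275+3/4·(-0.367073)≈0.250657; next y=-2/5·0.298718+1/4·0.250657≈-0.056823
n=10: y≈-0.056823, sp=1, e=sp−y≈1.056823; I≈9.757098, D=e−e_prev≈0.355541; u=3/4·1.056823+0·9.757098+3/4·0.355541≈1.059273; next y=-2/5·(-0.056823)+1/4·1.059273≈0.287547
n=11: y≈0.287547, sp=1, e=sp−y≈0.712453; I≈10.469551, D=e−e_prev≈-0.344370; u=3/4·0.712453+0·10.469551+3/4·(-0.344370)≈0.276062; next y=-2/5·0.287547+1/4·0.276062≈-0.046004

0 1 1.500 0.000
1 1 0.188 0.375
2 1 1.186 -0.103
3 1 0.166 0.338
4 1 1.144 -0.094
5 1 0.195 0.323
6 1 1.113 -0.081
7 1 0.224 0.311
8 1 1.086 -0.068
9 1 0.251 0.299
10 1 1.059 -0.057
11 1 0.276 0.288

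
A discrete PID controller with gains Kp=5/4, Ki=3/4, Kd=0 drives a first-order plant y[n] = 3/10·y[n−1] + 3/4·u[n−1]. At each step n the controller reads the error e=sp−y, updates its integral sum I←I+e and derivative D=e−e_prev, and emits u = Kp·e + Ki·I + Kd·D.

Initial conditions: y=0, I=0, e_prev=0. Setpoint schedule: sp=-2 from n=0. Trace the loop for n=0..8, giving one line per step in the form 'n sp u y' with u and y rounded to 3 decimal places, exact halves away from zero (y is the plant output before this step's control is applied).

(exact arithmetic carried between steps; '≈' marks a value shown rounded to 6 d.p. or computed from one; I and e_prev carry over from the previous line; the table rounds u and y to 3 d.p., halves away from zero)
n=0: y=0, sp=-2, e=sp−y=-2; I=-2, D=e−e_prev=-2; u=5/4·(-2)+3/4·(-2)+0·(-2)=-4; next y=3/10·0+3/4·(-4)=-3
n=1: y=-3, sp=-2, e=sp−y=1; I=-1, D=e−e_prev=3; u=5/4·1+3/4·(-1)+0·3=0.5; next y=3/10·(-3)+3/4·0.5=-0.525
n=2: y=-0.525, sp=-2, e=sp−y=-1.475; I=-2.475, D=e−e_prev=-2.475; u=5/4·(-1.475)+3/4·(-2.475)+0·(-2.475)=-3.7; next y=3/10·(-0.525)+3/4·(-3.7)=-2.9325
n=3: y=-2.9325, sp=-2, e=sp−y=0.9325; I=-1.5425, D=e−e_prev=2.4075; u=5/4·0.9325+3/4·(-1.5425)+0·2.4075=0.00875; next y=3/10·(-2.9325)+3/4·0.00875≈-0.873188
n=4: y≈-0.873188, sp=-2, e=sp−y≈-1.126813; I≈-2.669313, D=e−e_prev≈-2.059313; u=5/4·(-1.126813)+3/4·(-2.669313)+0·(-2.059313)≈-3.4105; next y=3/10·(-0.873188)+3/4·(-3.4105)≈-2.819831
n=5: y≈-2.819831, sp=-2, e=sp−y≈0.819831; I≈-1.849481, D=e−e_prev≈1.946644; u=5/4·0.819831+3/4·(-1.849481)+0·1.946644≈-0.362322; next y=3/10·(-2.819831)+3/4·(-0.362322)≈-1.117691
n=6: y≈-1.117691, sp=-2, e=sp−y≈-0.882309; I≈-2.731790, D=e−e_prev≈-1.702140; u=5/4·(-0.882309)+3/4·(-2.731790)+0·(-1.702140)≈-3.151729; next y=3/10·(-1.117691)+3/4·(-3.151729)≈-2.699104
n=7: y≈-2.699104, sp=-2, e=sp−y≈0.699104; I≈-2.032686, D=e−e_prev≈1.581413; u=5/4·0.699104+3/4·(-2.032686)+0·1.581413≈-0.650634; next y=3/10·(-2.699104)+3/4·(-0.650634)≈-1.297707
n=8: y≈-1.297707, sp=-2, e=sp−y≈-0.702293; I≈-2.734979, D=e−e_prev≈-1.401397; u=5/4·(-0.702293)+3/4·(-2.734979)+0·(-1.401397)≈-2.929101; next y=3/10·(-1.297707)+3/4·(-2.929101)≈-2.586138

0 -2 -4.000 0.000
1 -2 0.500 -3.000
2 -2 -3.700 -0.525
3 -2 0.009 -2.933
4 -2 -3.411 -0.873
5 -2 -0.362 -2.820
6 -2 -3.152 -1.118
7 -2 -0.651 -2.699
8 -2 -2.929 -1.298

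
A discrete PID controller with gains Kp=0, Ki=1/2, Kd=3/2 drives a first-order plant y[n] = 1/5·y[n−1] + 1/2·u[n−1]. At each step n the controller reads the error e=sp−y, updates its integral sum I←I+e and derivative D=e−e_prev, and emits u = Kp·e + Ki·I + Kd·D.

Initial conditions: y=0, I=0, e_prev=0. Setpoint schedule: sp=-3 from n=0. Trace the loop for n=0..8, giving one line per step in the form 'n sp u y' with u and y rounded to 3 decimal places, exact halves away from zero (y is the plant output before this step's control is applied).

0 -3 -6.000 0.000
1 -3 3.000 -3.000
2 -3 -9.300 0.900
3 -3 5.340 -4.470
4 -3 -14.472 1.776
5 -3 9.823 -6.881
6 -3 -22.054 3.535
7 -3 18.013 -10.320
8 -3 -33.635 6.942

(exact arithmetic carried between steps; '≈' marks a value shown rounded to 6 d.p. or computed from one; I and e_prev carry over from the previous line; the table rounds u and y to 3 d.p., halves away from zero)
n=0: y=0, sp=-3, e=sp−y=-3; I=-3, D=e−e_prev=-3; u=0·(-3)+1/2·(-3)+3/2·(-3)=-6; next y=1/5·0+1/2·(-6)=-3
n=1: y=-3, sp=-3, e=sp−y=0; I=-3, D=e−e_prev=3; u=0·0+1/2·(-3)+3/2·3=3; next y=1/5·(-3)+1/2·3=0.9
n=2: y=0.9, sp=-3, e=sp−y=-3.9; I=-6.9, D=e−e_prev=-3.9; u=0·(-3.9)+1/2·(-6.9)+3/2·(-3.9)=-9.3; next y=1/5·0.9+1/2·(-9.3)=-4.47
n=3: y=-4.47, sp=-3, e=sp−y=1.47; I=-5.43, D=e−e_prev=5.37; u=0·1.47+1/2·(-5.43)+3/2·5.37=5.34; next y=1/5·(-4.47)+1/2·5.34=1.776
n=4: y=1.776, sp=-3, e=sp−y=-4.776; I=-10.206, D=e−e_prev=-6.246; u=0·(-4.776)+1/2·(-10.206)+3/2·(-6.246)=-14.472; next y=1/5·1.776+1/2·(-14.472)=-6.8808
n=5: y=-6.8808, sp=-3, e=sp−y=3.8808; I=-6.3252, D=e−e_prev=8.6568; u=0·3.8808+1/2·(-6.3252)+3/2·8.6568=9.8226; next y=1/5·(-6.8808)+1/2·9.8226=3.53514
n=6: y=3.53514, sp=-3, e=sp−y=-6.53514; I=-12.86034, D=e−e_prev=-10.41594; u=0·(-6.53514)+1/2·(-12.86034)+3/2·(-10.41594)=-22.05408; next y=1/5·3.53514+1/2·(-22.05408)=-10.320012
n=7: y=-10.320012, sp=-3, e=sp−y=7.320012; I=-5.540328, D=e−e_prev=13.855152; u=0·7.320012+1/2·(-5.540328)+3/2·13.855152=18.012564; next y=1/5·(-10.320012)+1/2·18.012564≈6.942280
n=8: y≈6.942280, sp=-3, e=sp−y≈-9.942280; I≈-15.482608, D=e−e_prev≈-17.262292; u=0·(-9.942280)+1/2·(-15.482608)+3/2·(-17.262292)≈-33.634741; next y=1/5·6.942280+1/2·(-33.634741)≈-15.428915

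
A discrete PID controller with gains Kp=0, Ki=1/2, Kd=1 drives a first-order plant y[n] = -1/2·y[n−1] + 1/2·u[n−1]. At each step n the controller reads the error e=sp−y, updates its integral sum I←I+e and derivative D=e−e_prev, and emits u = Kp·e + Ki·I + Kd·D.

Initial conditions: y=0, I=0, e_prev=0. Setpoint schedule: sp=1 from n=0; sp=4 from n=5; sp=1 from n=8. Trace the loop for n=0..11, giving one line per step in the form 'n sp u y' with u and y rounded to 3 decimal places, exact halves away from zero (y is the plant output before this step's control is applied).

0 1 1.500 0.000
1 1 -0.125 0.750
2 1 2.531 -0.438
3 1 -0.820 1.484
4 1 4.814 -1.152
5 4 1.550 2.983
6 4 8.744 -0.717
7 4 -0.768 4.730
8 1 11.033 -2.749
9 1 -6.032 6.891
10 1 20.692 -6.462
11 1 -18.988 13.577

(exact arithmetic carried between steps; '≈' marks a value shown rounded to 6 d.p. or computed from one; I and e_prev carry over from the previous line; the table rounds u and y to 3 d.p., halves away from zero)
n=0: y=0, sp=1, e=sp−y=1; I=1, D=e−e_prev=1; u=0·1+1/2·1+1·1=1.5; next y=-1/2·0+1/2·1.5=0.75
n=1: y=0.75, sp=1, e=sp−y=0.25; I=1.25, D=e−e_prev=-0.75; u=0·0.25+1/2·1.25+1·(-0.75)=-0.125; next y=-1/2·0.75+1/2·(-0.125)=-0.4375
n=2: y=-0.4375, sp=1, e=sp−y=1.4375; I=2.6875, D=e−e_prev=1.1875; u=0·1.4375+1/2·2.6875+1·1.1875=2.53125; next y=-1/2·(-0.4375)+1/2·2.53125=1.484375
n=3: y=1.484375, sp=1, e=sp−y=-0.484375; I=2.203125, D=e−e_prev=-1.921875; u=0·(-0.484375)+1/2·2.203125+1·(-1.921875)≈-0.820313; next y=-1/2·1.484375+1/2·(-0.820313)≈-1.152344
n=4: y≈-1.152344, sp=1, e=sp−y≈2.152344; I≈4.355469, D=e−e_prev≈2.636719; u=0·2.152344+1/2·4.355469+1·2.636719≈4.814453; next y=-1/2·(-1.152344)+1/2·4.814453≈2.983398
n=5: y≈2.983398, sp=4, e=sp−y≈1.016602; I≈5.372070, D=e−e_prev≈-1.135742; u=0·1.016602+1/2·5.372070+1·(-1.135742)≈1.550293; next y=-1/2·2.983398+1/2·1.550293≈-0.716553
n=6: y≈-0.716553, sp=4, e=sp−y≈4.716553; I≈10.088623, D=e−e_prev≈3.699951; u=0·4.716553+1/2·10.088623+1·3.699951≈8.744263; next y=-1/2·(-0.716553)+1/2·8.744263≈4.730408
n=7: y≈4.730408, sp=4, e=sp−y≈-0.730408; I≈9.358215, D=e−e_prev≈-5.446960; u=0·(-0.730408)+1/2·9.358215+1·(-5.446960)≈-0.767853; next y=-1/2·4.730408+1/2·(-0.767853)≈-2.749130
n=8: y≈-2.749130, sp=1, e=sp−y≈3.749130; I≈13.107346, D=e−e_prev≈4.479538; u=0·3.749130+1/2·13.107346+1·4.479538≈11.033211; next y=-1/2·(-2.749130)+1/2·11.033211≈6.891171
n=9: y≈6.891171, sp=1, e=sp−y≈-5.891171; I≈7.216175, D=e−e_prev≈-9.640301; u=0·(-5.891171)+1/2·7.216175+1·(-9.640301)≈-6.032213; next y=-1/2·6.891171+1/2·(-6.032213)≈-6.461692
n=10: y≈-6.461692, sp=1, e=sp−y≈7.461692; I≈14.677867, D=e−e_prev≈13.352862; u=0·7.461692+1/2·14.677867+1·13.352862≈20.691796; next y=-1/2·(-6.461692)+1/2·20.691796≈13.576744
n=11: y≈13.576744, sp=1, e=sp−y≈-12.576744; I≈2.101123, D=e−e_prev≈-20.038436; u=0·(-12.576744)+1/2·2.101123+1·(-20.038436)≈-18.987874; next y=-1/2·13.576744+1/2·(-18.987874)≈-16.282309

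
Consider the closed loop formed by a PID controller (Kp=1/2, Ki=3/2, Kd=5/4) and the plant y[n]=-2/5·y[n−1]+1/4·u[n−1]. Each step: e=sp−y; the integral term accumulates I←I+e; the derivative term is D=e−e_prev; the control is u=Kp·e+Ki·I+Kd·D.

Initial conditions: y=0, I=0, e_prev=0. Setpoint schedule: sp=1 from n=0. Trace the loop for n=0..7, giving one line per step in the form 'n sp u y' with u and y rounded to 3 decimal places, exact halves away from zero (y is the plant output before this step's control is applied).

(exact arithmetic carried between steps; '≈' marks a value shown rounded to 6 d.p. or computed from one; I and e_prev carry over from the previous line; the table rounds u and y to 3 d.p., halves away from zero)
n=0: y=0, sp=1, e=sp−y=1; I=1, D=e−e_prev=1; u=1/2·1+3/2·1+5/4·1=3.25; next y=-2/5·0+1/4·3.25=0.8125
n=1: y=0.8125, sp=1, e=sp−y=0.1875; I=1.1875, D=e−e_prev=-0.8125; u=1/2·0.1875+3/2·1.1875+5/4·(-0.8125)=0.859375; next y=-2/5·0.8125+1/4·0.859375≈-0.110156
n=2: y≈-0.110156, sp=1, e=sp−y≈1.110156; I≈2.297656, D=e−e_prev≈0.922656; u=1/2·1.110156+3/2·2.297656+5/4·0.922656≈5.154883; next y=-2/5·(-0.110156)+1/4·5.154883≈1.332783
n=3: y≈1.332783, sp=1, e=sp−y≈-0.332783; I≈1.964873, D=e−e_prev≈-1.442939; u=1/2·(-0.332783)+3/2·1.964873+5/4·(-1.442939)≈0.977244; next y=-2/5·1.332783+1/4·0.977244≈-0.288802
n=4: y≈-0.288802, sp=1, e=sp−y≈1.288802; I≈3.253675, D=e−e_prev≈1.621586; u=1/2·1.288802+3/2·3.253675+5/4·1.621586≈7.551896; next y=-2/5·(-0.288802)+1/4·7.551896≈2.003495
n=5: y≈2.003495, sp=1, e=sp−y≈-1.003495; I≈2.250180, D=e−e_prev≈-2.292297; u=1/2·(-1.003495)+3/2·2.250180+5/4·(-2.292297)≈0.008151; next y=-2/5·2.003495+1/4·0.008151≈-0.799360
n=6: y≈-0.799360, sp=1, e=sp−y≈1.799360; I≈4.049541, D=e−e_prev≈2.802855; u=1/2·1.799360+3/2·4.049541+5/4·2.802855≈10.477560; next y=-2/5·(-0.799360)+1/4·10.477560≈2.939134
n=7: y≈2.939134, sp=1, e=sp−y≈-1.939134; I≈2.110407, D=e−e_prev≈-3.738494; u=1/2·(-1.939134)+3/2·2.110407+5/4·(-3.738494)≈-2.477075; next y=-2/5·2.939134+1/4·(-2.477075)≈-1.794922

0 1 3.250 0.000
1 1 0.859 0.813
2 1 5.155 -0.110
3 1 0.977 1.333
4 1 7.552 -0.289
5 1 0.008 2.003
6 1 10.478 -0.799
7 1 -2.477 2.939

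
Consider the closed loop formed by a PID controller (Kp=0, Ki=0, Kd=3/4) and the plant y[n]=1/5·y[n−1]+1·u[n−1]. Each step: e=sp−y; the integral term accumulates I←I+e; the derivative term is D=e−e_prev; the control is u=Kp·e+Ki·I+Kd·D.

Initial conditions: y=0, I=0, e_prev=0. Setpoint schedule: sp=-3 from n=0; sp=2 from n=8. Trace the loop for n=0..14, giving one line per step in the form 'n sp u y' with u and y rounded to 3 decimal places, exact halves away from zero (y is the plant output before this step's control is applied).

0 -3 -2.250 0.000
1 -3 1.688 -2.250
2 -3 -2.616 1.238
3 -3 2.704 -2.368
4 -3 -3.449 2.231
5 -3 3.925 -3.003
6 -3 -4.746 3.325
7 -3 5.554 -4.081
8 2 -2.864 4.738
9 2 4.991 -1.916
10 2 -4.893 4.607
11 2 6.434 -3.971
12 2 -7.208 5.640
13 2 8.790 -6.080
14 2 -10.241 7.574

(exact arithmetic carried between steps; '≈' marks a value shown rounded to 6 d.p. or computed from one; I and e_prev carry over from the previous line; the table rounds u and y to 3 d.p., halves away from zero)
n=0: y=0, sp=-3, e=sp−y=-3; I=-3, D=e−e_prev=-3; u=0·(-3)+0·(-3)+3/4·(-3)=-2.25; next y=1/5·0+1·(-2.25)=-2.25
n=1: y=-2.25, sp=-3, e=sp−y=-0.75; I=-3.75, D=e−e_prev=2.25; u=0·(-0.75)+0·(-3.75)+3/4·2.25=1.6875; next y=1/5·(-2.25)+1·1.6875=1.2375
n=2: y=1.2375, sp=-3, e=sp−y=-4.2375; I=-7.9875, D=e−e_prev=-3.4875; u=0·(-4.2375)+0·(-7.9875)+3/4·(-3.4875)=-2.615625; next y=1/5·1.2375+1·(-2.615625)=-2.368125
n=3: y=-2.368125, sp=-3, e=sp−y=-0.631875; I=-8.619375, D=e−e_prev=3.605625; u=0·(-0.631875)+0·(-8.619375)+3/4·3.605625≈2.704219; next y=1/5·(-2.368125)+1·2.704219≈2.230594
n=4: y≈2.230594, sp=-3, e=sp−y≈-5.230594; I≈-13.849969, D=e−e_prev≈-4.598719; u=0·(-5.230594)+0·(-13.849969)+3/4·(-4.598719)≈-3.449039; next y=1/5·2.230594+1·(-3.449039)≈-3.002920
n=5: y≈-3.002920, sp=-3, e=sp−y≈0.002920; I≈-13.847048, D=e−e_prev≈5.233514; u=0·0.002920+0·(-13.847048)+3/4·5.233514≈3.925136; next y=1/5·(-3.002920)+1·3.925136≈3.324551
n=6: y≈3.324551, sp=-3, e=sp−y≈-6.324551; I≈-20.171600, D=e−e_prev≈-6.327472; u=0·(-6.324551)+0·(-20.171600)+3/4·(-6.327472)≈-4.745604; next y=1/5·3.324551+1·(-4.745604)≈-4.080694
n=7: y≈-4.080694, sp=-3, e=sp−y≈1.080694; I≈-19.090906, D=e−e_prev≈7.405245; u=0·1.080694+0·(-19.090906)+3/4·7.405245≈5.553934; next y=1/5·(-4.080694)+1·5.553934≈4.737795
n=8: y≈4.737795, sp=2, e=sp−y≈-2.737795; I≈-21.828701, D=e−e_prev≈-3.818489; u=0·(-2.737795)+0·(-21.828701)+3/4·(-3.818489)≈-2.863866; next y=1/5·4.737795+1·(-2.863866)≈-1.916307
n=9: y≈-1.916307, sp=2, e=sp−y≈3.916307; I≈-17.912394, D=e−e_prev≈6.654103; u=0·3.916307+0·(-17.912394)+3/4·6.654103≈4.990577; next y=1/5·(-1.916307)+1·4.990577≈4.607315
n=10: y≈4.607315, sp=2, e=sp−y≈-2.607315; I≈-20.519709, D=e−e_prev≈-6.523623; u=0·(-2.607315)+0·(-20.519709)+3/4·(-6.523623)≈-4.892717; next y=1/5·4.607315+1·(-4.892717)≈-3.971254
n=11: y≈-3.971254, sp=2, e=sp−y≈5.971254; I≈-14.548455, D=e−e_prev≈8.578569; u=0·5.971254+0·(-14.548455)+3/4·8.578569≈6.433927; next y=1/5·(-3.971254)+1·6.433927≈5.639676
n=12: y≈5.639676, sp=2, e=sp−y≈-3.639676; I≈-18.188132, D=e−e_prev≈-9.610930; u=0·(-3.639676)+0·(-18.188132)+3/4·(-9.610930)≈-7.208198; next y=1/5·5.639676+1·(-7.208198)≈-6.080262
n=13: y≈-6.080262, sp=2, e=sp−y≈8.080262; I≈-10.107869, D=e−e_prev≈11.719939; u=0·8.080262+0·(-10.107869)+3/4·11.719939≈8.789954; next y=1/5·(-6.080262)+1·8.789954≈7.573902
n=14: y≈7.573902, sp=2, e=sp−y≈-5.573902; I≈-15.681771, D=e−e_prev≈-13.654164; u=0·(-5.573902)+0·(-15.681771)+3/4·(-13.654164)≈-10.240623; next y=1/5·7.573902+1·(-10.240623)≈-8.725843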